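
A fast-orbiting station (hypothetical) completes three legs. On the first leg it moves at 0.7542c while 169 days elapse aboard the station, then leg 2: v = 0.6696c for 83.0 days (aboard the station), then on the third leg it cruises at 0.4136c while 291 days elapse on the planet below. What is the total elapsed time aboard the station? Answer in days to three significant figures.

Leg 1: 169 days is already measured aboard the station.
Leg 2: 83.0 days is already measured aboard the station.
Leg 3: γ = 1/√(1 − 0.4136²) = 1/√0.8289 = 1.098; τ_3 = 291/1.098 = 264.9 days.
Total: 169.0 + 83.00 + 264.9 days.

τ = 517 days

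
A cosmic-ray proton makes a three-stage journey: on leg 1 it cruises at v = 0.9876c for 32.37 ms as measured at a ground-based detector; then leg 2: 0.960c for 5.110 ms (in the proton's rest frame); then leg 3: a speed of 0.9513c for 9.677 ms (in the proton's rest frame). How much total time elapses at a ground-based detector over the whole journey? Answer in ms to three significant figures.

Leg 1: 32.37 ms is already measured at a ground-based detector.
Leg 2: γ = 1/√(1 − 0.960²) = 25/7 ≈ 3.571; Δt_2 = 3.571 × 5.110 = 18.25 ms.
Leg 3: γ = 1/√(1 − 0.9513²) = 1/√0.09503 = 3.244; Δt_3 = 3.244 × 9.677 = 31.39 ms.
Total: 32.37 + 18.25 + 31.39 ms.

Δt = 82.0 ms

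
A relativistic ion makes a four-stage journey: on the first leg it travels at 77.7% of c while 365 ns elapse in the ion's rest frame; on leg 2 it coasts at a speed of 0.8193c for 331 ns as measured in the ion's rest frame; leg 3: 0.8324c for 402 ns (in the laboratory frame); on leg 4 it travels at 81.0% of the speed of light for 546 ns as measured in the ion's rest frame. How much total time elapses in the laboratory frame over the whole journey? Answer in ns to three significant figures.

Leg 1: β = 0.777; γ = 1/√(1 − 0.777²) = 1/√0.3963 = 1.589; Δt_1 = 1.589 × 365 = 579.8 ns.
Leg 2: γ = 1/√(1 − 0.8193²) = 1/√0.3287 = 1.744; Δt_2 = 1.744 × 331 = 577.3 ns.
Leg 3: 402 ns is already measured in the laboratory frame.
Leg 4: β = 0.810; γ = 1/√(1 − 0.810²) = 1/√0.3439 = 1.705; Δt_4 = 1.705 × 546 = 931.1 ns.
Total: 579.8 + 577.3 + 402.0 + 931.1 ns.

Δt = 2490 ns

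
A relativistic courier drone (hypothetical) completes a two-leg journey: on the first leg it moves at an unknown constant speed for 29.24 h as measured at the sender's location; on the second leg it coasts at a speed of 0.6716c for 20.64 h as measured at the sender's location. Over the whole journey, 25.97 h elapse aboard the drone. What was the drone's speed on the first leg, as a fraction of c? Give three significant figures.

Leg 1: speed unknown; τ_1 = 29.24/γ_1.
Leg 2: γ = 1/√(1 − 0.6716²) = 1/√0.5490 = 1.350; τ_2 = 20.64/1.350 = 15.29 h.
Total proper time: τ_1 + 15.29 = 25.97, so τ_1 = 25.97 − 15.29 = 10.68 h.
γ_1 = 29.24/10.68 = 2.738; β = √(1 − 1/γ²) = √0.8667.

β = 0.931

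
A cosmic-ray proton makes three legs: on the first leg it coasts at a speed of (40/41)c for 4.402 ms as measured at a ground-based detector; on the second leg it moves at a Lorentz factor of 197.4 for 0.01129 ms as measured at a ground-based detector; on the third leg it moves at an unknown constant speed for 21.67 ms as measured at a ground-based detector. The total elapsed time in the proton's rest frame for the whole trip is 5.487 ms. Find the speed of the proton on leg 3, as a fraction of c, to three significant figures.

β = 0.978

Leg 1: γ = 1/√(1 − (40/41)²) = 41/9 ≈ 4.556; τ_1 = 4.402/4.556 = 0.9663 ms.
Leg 2: γ = 197.4; τ_2 = 0.01129/197.4 = 5.719×10⁻⁵ ms.
Leg 3: speed unknown; τ_3 = 21.67/γ_3.
Total proper time: 0.9663 + 5.719×10⁻⁵ + τ_3 = 5.487, so τ_3 = 5.487 − 0.9663 = 4.521 ms.
γ_3 = 21.67/4.521 = 4.794; β = √(1 − 1/γ²) = √0.9565.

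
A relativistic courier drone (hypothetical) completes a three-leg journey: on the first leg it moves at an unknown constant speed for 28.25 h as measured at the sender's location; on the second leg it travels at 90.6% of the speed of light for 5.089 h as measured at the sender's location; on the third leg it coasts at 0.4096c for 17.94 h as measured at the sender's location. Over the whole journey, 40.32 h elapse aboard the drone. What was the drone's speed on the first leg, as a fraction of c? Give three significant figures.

β = 0.636

Leg 1: speed unknown; τ_1 = 28.25/γ_1.
Leg 2: β = 0.906; γ = 1/√(1 − 0.906²) = 1/√0.1792 = 2.363; τ_2 = 5.089/2.363 = 2.154 h.
Leg 3: γ = 1/√(1 − 0.4096²) = 1/√0.8322 = 1.096; τ_3 = 17.94/1.096 = 16.37 h.
Total proper time: τ_1 + 2.154 + 16.37 = 40.32, so τ_1 = 40.32 − 18.52 = 21.80 h.
γ_1 = 28.25/21.80 = 1.296; β = √(1 − 1/γ²) = √0.4045.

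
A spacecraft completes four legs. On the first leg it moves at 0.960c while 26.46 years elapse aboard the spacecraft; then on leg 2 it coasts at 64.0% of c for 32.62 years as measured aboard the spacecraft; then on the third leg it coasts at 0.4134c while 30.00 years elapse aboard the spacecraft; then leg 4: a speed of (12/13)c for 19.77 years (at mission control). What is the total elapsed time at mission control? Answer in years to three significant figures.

Δt = 190 years

Leg 1: γ = 1/√(1 − 0.960²) = 25/7 ≈ 3.571; Δt_1 = 3.571 × 26.46 = 94.50 years.
Leg 2: β = 0.640; γ = 1/√(1 − 0.640²) = 1/√0.5904 = 1.301; Δt_2 = 1.301 × 32.62 = 42.45 years.
Leg 3: γ = 1/√(1 − 0.4134²) = 1/√0.8291 = 1.098; Δt_3 = 1.098 × 30.00 = 32.95 years.
Leg 4: 19.77 years is already measured at mission control.
Total: 94.50 + 42.45 + 32.95 + 19.77 years.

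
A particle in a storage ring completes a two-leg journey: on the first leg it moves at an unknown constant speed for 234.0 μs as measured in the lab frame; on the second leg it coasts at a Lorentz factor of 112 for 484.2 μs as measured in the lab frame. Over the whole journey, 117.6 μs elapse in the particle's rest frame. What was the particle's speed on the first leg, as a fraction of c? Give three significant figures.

β = 0.875

Leg 1: speed unknown; τ_1 = 234.0/γ_1.
Leg 2: γ = 112; τ_2 = 484.2/112.0 = 4.323 μs.
Total proper time: τ_1 + 4.323 = 117.6, so τ_1 = 117.6 − 4.323 = 113.3 μs.
γ_1 = 234.0/113.3 = 2.066; β = √(1 − 1/γ²) = √0.7657.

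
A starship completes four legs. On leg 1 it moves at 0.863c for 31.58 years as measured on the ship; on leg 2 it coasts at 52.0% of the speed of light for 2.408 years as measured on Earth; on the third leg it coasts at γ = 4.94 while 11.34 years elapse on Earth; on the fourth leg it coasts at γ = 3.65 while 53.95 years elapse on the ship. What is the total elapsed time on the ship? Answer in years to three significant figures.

τ = 89.9 years

Leg 1: 31.58 years is already measured on the ship.
Leg 2: β = 0.520; γ = 1/√(1 − 0.520²) = 1/√0.7296 = 1.171; τ_2 = 2.408/1.171 = 2.057 years.
Leg 3: γ = 4.94; τ_3 = 11.34/4.940 = 2.296 years.
Leg 4: 53.95 years is already measured on the ship.
Total: 31.58 + 2.057 + 2.296 + 53.95 years.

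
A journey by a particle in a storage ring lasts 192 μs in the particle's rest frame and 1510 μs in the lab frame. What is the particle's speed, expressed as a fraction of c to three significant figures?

β = 0.992

The proper time is measured in the particle's rest frame (both events occur at the particle's location); Δt is measured in the lab frame. γ = Δt/τ = 1510/192 = 7.865.
β = √(1 − 1/γ²) = √(1 − 0.01617) = √0.9838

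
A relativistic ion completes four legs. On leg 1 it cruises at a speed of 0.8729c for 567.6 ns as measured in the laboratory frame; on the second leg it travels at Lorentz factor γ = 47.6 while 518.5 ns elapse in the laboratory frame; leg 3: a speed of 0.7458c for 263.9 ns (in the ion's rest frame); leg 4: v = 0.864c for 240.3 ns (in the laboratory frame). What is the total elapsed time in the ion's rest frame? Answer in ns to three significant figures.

Leg 1: γ = 1/√(1 − 0.8729²) = 1/√0.2380 = 2.050; τ_1 = 567.6/2.050 = 276.9 ns.
Leg 2: γ = 47.6; τ_2 = 518.5/47.60 = 10.89 ns.
Leg 3: 263.9 ns is already measured in the ion's rest frame.
Leg 4: γ = 1/√(1 − 0.864²) = 1/√0.2535 = 1.986; τ_4 = 240.3/1.986 = 121.0 ns.
Total: 276.9 + 10.89 + 263.9 + 121.0 ns.

τ = 673 ns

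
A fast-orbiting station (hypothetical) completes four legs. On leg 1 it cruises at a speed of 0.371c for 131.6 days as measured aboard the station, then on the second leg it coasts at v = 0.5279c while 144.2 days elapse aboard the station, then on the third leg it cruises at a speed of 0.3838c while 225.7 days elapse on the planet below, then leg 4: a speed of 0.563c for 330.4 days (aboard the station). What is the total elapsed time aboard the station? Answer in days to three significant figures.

τ = 815 days

Leg 1: 131.6 days is already measured aboard the station.
Leg 2: 144.2 days is already measured aboard the station.
Leg 3: γ = 1/√(1 − 0.3838²) = 1/√0.8527 = 1.083; τ_3 = 225.7/1.083 = 208.4 days.
Leg 4: 330.4 days is already measured aboard the station.
Total: 131.6 + 144.2 + 208.4 + 330.4 days.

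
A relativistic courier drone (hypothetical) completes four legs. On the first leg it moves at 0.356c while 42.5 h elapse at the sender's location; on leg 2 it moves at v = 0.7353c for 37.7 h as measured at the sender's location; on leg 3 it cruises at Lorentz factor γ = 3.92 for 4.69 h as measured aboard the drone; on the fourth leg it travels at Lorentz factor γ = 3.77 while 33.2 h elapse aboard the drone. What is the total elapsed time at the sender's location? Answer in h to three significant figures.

Δt = 224 h

Leg 1: 42.5 h is already measured at the sender's location.
Leg 2: 37.7 h is already measured at the sender's location.
Leg 3: γ = 3.92; Δt_3 = 3.920 × 4.69 = 18.38 h.
Leg 4: γ = 3.77; Δt_4 = 3.770 × 33.2 = 125.2 h.
Total: 42.50 + 37.70 + 18.38 + 125.2 h.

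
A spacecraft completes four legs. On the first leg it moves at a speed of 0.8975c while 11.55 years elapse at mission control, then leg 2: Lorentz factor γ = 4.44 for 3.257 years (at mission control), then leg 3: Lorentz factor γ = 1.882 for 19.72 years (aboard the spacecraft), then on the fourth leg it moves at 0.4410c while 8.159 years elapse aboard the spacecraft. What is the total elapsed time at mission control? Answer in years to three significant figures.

Leg 1: 11.55 years is already measured at mission control.
Leg 2: 3.257 years is already measured at mission control.
Leg 3: γ = 1.882; Δt_3 = 1.882 × 19.72 = 37.11 years.
Leg 4: γ = 1/√(1 − 0.4410²) = 1/√0.8055 = 1.114; Δt_4 = 1.114 × 8.159 = 9.091 years.
Total: 11.55 + 3.257 + 37.11 + 9.091 years.

Δt = 61.0 years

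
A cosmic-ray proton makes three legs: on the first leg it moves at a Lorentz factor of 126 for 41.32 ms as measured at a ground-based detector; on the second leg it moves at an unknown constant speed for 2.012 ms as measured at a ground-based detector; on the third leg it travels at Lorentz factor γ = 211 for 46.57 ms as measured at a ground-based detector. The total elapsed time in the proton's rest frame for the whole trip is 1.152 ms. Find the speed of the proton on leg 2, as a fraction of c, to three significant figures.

β = 0.954

Leg 1: γ = 126; τ_1 = 41.32/126.0 = 0.3279 ms.
Leg 2: speed unknown; τ_2 = 2.012/γ_2.
Leg 3: γ = 211; τ_3 = 46.57/211.0 = 0.2207 ms.
Total proper time: 0.3279 + τ_2 + 0.2207 = 1.152, so τ_2 = 1.152 − 0.5486 = 0.6034 ms.
γ_2 = 2.012/0.6034 = 3.335; β = √(1 − 1/γ²) = √0.9101.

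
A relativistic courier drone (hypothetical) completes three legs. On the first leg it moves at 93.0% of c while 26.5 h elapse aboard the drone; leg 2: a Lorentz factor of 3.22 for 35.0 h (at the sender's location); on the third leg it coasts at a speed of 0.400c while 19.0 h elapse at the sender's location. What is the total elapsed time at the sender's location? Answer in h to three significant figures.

Δt = 126 h

Leg 1: β = 0.930; γ = 1/√(1 − 0.930²) = 1/√0.1351 = 2.721; Δt_1 = 2.721 × 26.5 = 72.10 h.
Leg 2: 35.0 h is already measured at the sender's location.
Leg 3: 19.0 h is already measured at the sender's location.
Total: 72.10 + 35.00 + 19.00 h.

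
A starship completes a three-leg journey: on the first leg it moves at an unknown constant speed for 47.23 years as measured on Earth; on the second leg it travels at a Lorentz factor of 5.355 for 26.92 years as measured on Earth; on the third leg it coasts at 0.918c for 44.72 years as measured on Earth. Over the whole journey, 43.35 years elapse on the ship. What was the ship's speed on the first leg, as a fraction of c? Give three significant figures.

Leg 1: speed unknown; τ_1 = 47.23/γ_1.
Leg 2: γ = 5.355; τ_2 = 26.92/5.355 = 5.027 years.
Leg 3: γ = 1/√(1 − 0.918²) = 1/√0.1573 = 2.522; τ_3 = 44.72/2.522 = 17.74 years.
Total proper time: τ_1 + 5.027 + 17.74 = 43.35, so τ_1 = 43.35 − 22.76 = 20.59 years.
γ_1 = 47.23/20.59 = 2.294; β = √(1 − 1/γ²) = √0.8100.

β = 0.900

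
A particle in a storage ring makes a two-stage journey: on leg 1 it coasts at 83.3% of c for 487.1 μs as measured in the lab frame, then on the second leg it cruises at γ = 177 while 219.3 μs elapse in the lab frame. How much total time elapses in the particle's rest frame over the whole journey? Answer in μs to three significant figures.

τ = 271 μs

Leg 1: β = 0.833; γ = 1/√(1 − 0.833²) = 1/√0.3061 = 1.807; τ_1 = 487.1/1.807 = 269.5 μs.
Leg 2: γ = 177; τ_2 = 219.3/177.0 = 1.239 μs.
Total: 269.5 + 1.239 μs.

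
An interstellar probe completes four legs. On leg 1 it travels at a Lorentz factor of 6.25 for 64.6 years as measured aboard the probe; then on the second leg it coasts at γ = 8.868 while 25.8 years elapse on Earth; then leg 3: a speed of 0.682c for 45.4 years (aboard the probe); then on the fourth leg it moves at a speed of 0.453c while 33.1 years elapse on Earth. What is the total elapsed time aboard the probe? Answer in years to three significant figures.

τ = 142 years

Leg 1: 64.6 years is already measured aboard the probe.
Leg 2: γ = 8.868; τ_2 = 25.8/8.868 = 2.909 years.
Leg 3: 45.4 years is already measured aboard the probe.
Leg 4: γ = 1/√(1 − 0.453²) = 1/√0.7948 = 1.122; τ_4 = 33.1/1.122 = 29.51 years.
Total: 64.60 + 2.909 + 45.40 + 29.51 years.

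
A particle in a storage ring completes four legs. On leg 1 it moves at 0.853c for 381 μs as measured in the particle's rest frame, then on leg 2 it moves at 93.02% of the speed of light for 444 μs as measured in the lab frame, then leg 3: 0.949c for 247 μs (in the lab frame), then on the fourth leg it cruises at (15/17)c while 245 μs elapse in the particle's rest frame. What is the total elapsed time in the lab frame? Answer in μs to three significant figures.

Δt = 1940 μs

Leg 1: γ = 1/√(1 − 0.853²) = 1/√0.2724 = 1.916; Δt_1 = 1.916 × 381 = 730.0 μs.
Leg 2: 444 μs is already measured in the lab frame.
Leg 3: 247 μs is already measured in the lab frame.
Leg 4: γ = 1/√(1 − (15/17)²) = 17/8 = 2.125; Δt_4 = 2.125 × 245 = 520.6 μs.
Total: 730.0 + 444.0 + 247.0 + 520.6 μs.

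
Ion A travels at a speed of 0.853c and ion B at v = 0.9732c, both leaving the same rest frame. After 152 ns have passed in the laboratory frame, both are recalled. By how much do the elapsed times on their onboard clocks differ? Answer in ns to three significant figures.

|τ_A − τ_B| = 44.4 ns

A: γ = 1/√(1 − 0.853²) = 1/√0.2724 = 1.916; τ_A = 152/1.916 = 79.33 ns.
B: γ = 1/√(1 − 0.9732²) = 1/√0.05288 = 4.349; τ_B = 152/4.349 = 34.95 ns.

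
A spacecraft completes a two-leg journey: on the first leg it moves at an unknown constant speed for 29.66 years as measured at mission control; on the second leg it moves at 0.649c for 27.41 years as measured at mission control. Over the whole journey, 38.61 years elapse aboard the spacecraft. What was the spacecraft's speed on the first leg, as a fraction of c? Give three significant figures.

β = 0.801

Leg 1: speed unknown; τ_1 = 29.66/γ_1.
Leg 2: γ = 1/√(1 − 0.649²) = 1/√0.5788 = 1.314; τ_2 = 27.41/1.314 = 20.85 years.
Total proper time: τ_1 + 20.85 = 38.61, so τ_1 = 38.61 − 20.85 = 17.76 years.
γ_1 = 29.66/17.76 = 1.670; β = √(1 − 1/γ²) = √0.6416.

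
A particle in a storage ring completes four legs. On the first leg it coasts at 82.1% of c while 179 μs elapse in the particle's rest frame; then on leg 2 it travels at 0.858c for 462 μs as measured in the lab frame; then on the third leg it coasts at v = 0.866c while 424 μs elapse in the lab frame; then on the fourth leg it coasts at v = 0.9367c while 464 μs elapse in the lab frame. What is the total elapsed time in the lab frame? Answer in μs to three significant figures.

Δt = 1660 μs

Leg 1: β = 0.821; γ = 1/√(1 − 0.821²) = 1/√0.3260 = 1.752; Δt_1 = 1.752 × 179 = 313.5 μs.
Leg 2: 462 μs is already measured in the lab frame.
Leg 3: 424 μs is already measured in the lab frame.
Leg 4: 464 μs is already measured in the lab frame.
Total: 313.5 + 462.0 + 424.0 + 464.0 μs.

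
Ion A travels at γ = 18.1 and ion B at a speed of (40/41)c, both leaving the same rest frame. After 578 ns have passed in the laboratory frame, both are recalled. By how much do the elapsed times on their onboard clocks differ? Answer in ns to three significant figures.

A: γ = 18.1; τ_A = 578/18.10 = 31.93 ns.
B: γ = 1/√(1 − (40/41)²) = 41/9 ≈ 4.556; τ_B = 578/4.556 = 126.9 ns.

|τ_A − τ_B| = 94.9 ns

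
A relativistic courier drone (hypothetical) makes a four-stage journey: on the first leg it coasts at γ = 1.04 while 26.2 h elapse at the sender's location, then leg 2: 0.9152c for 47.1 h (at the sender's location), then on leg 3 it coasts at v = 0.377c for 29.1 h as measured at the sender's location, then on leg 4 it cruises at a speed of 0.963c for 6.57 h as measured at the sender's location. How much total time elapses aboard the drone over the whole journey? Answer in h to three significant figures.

Leg 1: γ = 1.04; τ_1 = 26.2/1.040 = 25.19 h.
Leg 2: γ = 1/√(1 − 0.9152²) = 1/√0.1624 = 2.481; τ_2 = 47.1/2.481 = 18.98 h.
Leg 3: γ = 1/√(1 − 0.377²) = 1/√0.8579 = 1.080; τ_3 = 29.1/1.080 = 26.95 h.
Leg 4: γ = 1/√(1 − 0.963²) = 1/√0.07263 = 3.711; τ_4 = 6.57/3.711 = 1.771 h.
Total: 25.19 + 18.98 + 26.95 + 1.771 h.

τ = 72.9 h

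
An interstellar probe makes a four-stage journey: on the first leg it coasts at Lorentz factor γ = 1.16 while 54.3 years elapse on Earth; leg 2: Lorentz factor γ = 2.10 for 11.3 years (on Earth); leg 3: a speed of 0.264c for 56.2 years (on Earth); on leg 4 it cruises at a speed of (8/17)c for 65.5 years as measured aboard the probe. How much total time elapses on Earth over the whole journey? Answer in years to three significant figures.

Δt = 196 years

Leg 1: 54.3 years is already measured on Earth.
Leg 2: 11.3 years is already measured on Earth.
Leg 3: 56.2 years is already measured on Earth.
Leg 4: γ = 1/√(1 − (8/17)²) = 17/15 ≈ 1.133; Δt_4 = 1.133 × 65.5 = 74.23 years.
Total: 54.30 + 11.30 + 56.20 + 74.23 years.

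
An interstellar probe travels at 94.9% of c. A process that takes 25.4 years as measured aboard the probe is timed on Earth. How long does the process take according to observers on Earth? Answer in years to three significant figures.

Δt = 80.6 years

β = 0.949; γ = 1/√(1 − 0.949²) = 1/√0.09940 = 3.172
The interval measured aboard the probe is the proper time (both events occur at the same place in that frame); the lab-frame interval is Δt = γτ = 3.172 × 25.4 years.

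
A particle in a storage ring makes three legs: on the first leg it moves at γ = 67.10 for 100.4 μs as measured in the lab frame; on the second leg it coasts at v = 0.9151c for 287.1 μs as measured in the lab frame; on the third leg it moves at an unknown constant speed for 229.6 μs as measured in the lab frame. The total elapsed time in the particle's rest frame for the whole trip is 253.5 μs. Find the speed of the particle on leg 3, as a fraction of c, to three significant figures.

β = 0.805

Leg 1: γ = 67.10; τ_1 = 100.4/67.10 = 1.496 μs.
Leg 2: γ = 1/√(1 − 0.9151²) = 1/√0.1626 = 2.480; τ_2 = 287.1/2.480 = 115.8 μs.
Leg 3: speed unknown; τ_3 = 229.6/γ_3.
Total proper time: 1.496 + 115.8 + τ_3 = 253.5, so τ_3 = 253.5 − 117.3 = 136.2 μs.
γ_3 = 229.6/136.2 = 1.685; β = √(1 − 1/γ²) = √0.6479.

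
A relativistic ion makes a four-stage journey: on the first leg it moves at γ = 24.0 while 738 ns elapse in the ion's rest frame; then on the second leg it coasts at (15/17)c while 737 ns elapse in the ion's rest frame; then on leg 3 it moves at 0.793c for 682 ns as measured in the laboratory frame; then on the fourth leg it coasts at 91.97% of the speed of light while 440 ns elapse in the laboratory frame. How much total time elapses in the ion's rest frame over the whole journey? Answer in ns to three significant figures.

τ = 2060 ns

Leg 1: 738 ns is already measured in the ion's rest frame.
Leg 2: 737 ns is already measured in the ion's rest frame.
Leg 3: γ = 1/√(1 − 0.793²) = 1/√0.3712 = 1.641; τ_3 = 682/1.641 = 415.5 ns.
Leg 4: β = 0.9197; γ = 1/√(1 − 0.9197²) = 1/√0.1542 = 2.547; τ_4 = 440/2.547 = 172.8 ns.
Total: 738.0 + 737.0 + 415.5 + 172.8 ns.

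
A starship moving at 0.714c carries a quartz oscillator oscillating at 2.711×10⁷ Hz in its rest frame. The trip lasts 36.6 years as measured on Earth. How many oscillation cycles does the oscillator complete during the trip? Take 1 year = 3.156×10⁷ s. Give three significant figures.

γ = 1/√(1 − 0.714²) = 1/√0.4902 = 1.428
The oscillator's own cycle count is N = f × τ where τ is the proper time on the ship. τ = Δt/γ = 36.6/1.428 = 25.63 years = 8.087×10⁸ s.
N = 2.711×10⁷ × 8.087×10⁸ = 2.192×10¹⁶.

N = 2.19×10¹⁶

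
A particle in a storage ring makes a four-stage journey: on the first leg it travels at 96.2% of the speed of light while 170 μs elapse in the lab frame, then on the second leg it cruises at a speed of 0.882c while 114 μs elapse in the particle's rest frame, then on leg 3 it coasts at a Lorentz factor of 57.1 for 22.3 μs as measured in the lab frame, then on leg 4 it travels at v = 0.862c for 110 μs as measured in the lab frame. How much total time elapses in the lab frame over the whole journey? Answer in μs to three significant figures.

Δt = 544 μs

Leg 1: 170 μs is already measured in the lab frame.
Leg 2: γ = 1/√(1 − 0.882²) = 1/√0.2221 = 2.122; Δt_2 = 2.122 × 114 = 241.9 μs.
Leg 3: 22.3 μs is already measured in the lab frame.
Leg 4: 110 μs is already measured in the lab frame.
Total: 170.0 + 241.9 + 22.30 + 110.0 μs.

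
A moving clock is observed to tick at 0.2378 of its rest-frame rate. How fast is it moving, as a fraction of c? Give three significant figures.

Rate ratio = 1/γ, so γ = 1/0.2378 = 4.205.
β = √(1 − 1/γ²) = √(1 − 0.2378²) = √0.9435

β = 0.971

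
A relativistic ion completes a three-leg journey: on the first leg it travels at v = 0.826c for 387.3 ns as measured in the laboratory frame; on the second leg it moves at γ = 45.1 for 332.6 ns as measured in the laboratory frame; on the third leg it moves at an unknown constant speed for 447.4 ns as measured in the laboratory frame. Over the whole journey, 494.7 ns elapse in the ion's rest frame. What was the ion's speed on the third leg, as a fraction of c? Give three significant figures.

Leg 1: γ = 1/√(1 − 0.826²) = 1/√0.3177 = 1.774; τ_1 = 387.3/1.774 = 218.3 ns.
Leg 2: γ = 45.1; τ_2 = 332.6/45.10 = 7.375 ns.
Leg 3: speed unknown; τ_3 = 447.4/γ_3.
Total proper time: 218.3 + 7.375 + τ_3 = 494.7, so τ_3 = 494.7 − 225.7 = 269.0 ns.
γ_3 = 447.4/269.0 = 1.663; β = √(1 − 1/γ²) = √0.6385.

β = 0.799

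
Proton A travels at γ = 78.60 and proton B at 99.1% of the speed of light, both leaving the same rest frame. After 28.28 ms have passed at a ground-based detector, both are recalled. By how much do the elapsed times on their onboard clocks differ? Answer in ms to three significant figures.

|τ_A − τ_B| = 3.43 ms

A: γ = 78.60; τ_A = 28.28/78.60 = 0.3598 ms.
B: β = 0.991; γ = 1/√(1 − 0.991²) = 1/√0.01792 = 7.470; τ_B = 28.28/7.470 = 3.786 ms.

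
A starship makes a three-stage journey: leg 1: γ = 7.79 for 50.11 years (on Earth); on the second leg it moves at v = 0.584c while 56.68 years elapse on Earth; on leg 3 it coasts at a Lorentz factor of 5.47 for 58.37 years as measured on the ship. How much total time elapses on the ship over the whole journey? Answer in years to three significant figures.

Leg 1: γ = 7.79; τ_1 = 50.11/7.790 = 6.433 years.
Leg 2: γ = 1/√(1 − 0.584²) = 1/√0.6589 = 1.232; τ_2 = 56.68/1.232 = 46.01 years.
Leg 3: 58.37 years is already measured on the ship.
Total: 6.433 + 46.01 + 58.37 years.

τ = 111 years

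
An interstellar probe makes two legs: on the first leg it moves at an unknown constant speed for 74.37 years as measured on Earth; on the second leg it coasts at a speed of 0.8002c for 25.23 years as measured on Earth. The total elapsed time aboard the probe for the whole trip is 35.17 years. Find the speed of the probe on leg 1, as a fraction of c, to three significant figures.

Leg 1: speed unknown; τ_1 = 74.37/γ_1.
Leg 2: γ = 1/√(1 − 0.8002²) = 1/√0.3597 = 1.667; τ_2 = 25.23/1.667 = 15.13 years.
Total proper time: τ_1 + 15.13 = 35.17, so τ_1 = 35.17 − 15.13 = 20.04 years.
γ_1 = 74.37/20.04 = 3.711; β = √(1 − 1/γ²) = √0.9274.

β = 0.963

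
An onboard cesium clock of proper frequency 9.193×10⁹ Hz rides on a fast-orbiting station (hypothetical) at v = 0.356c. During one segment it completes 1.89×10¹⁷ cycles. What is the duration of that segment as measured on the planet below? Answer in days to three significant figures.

γ = 1/√(1 − 0.356²) = 1/√0.8733 = 1.070
Proper time for N cycles: τ = N/f = 1.89×10¹⁷/(9.193×10⁹) = 2.056×10⁷ s = 238.0 days.
Lab-frame duration Δt = γτ = 1.070 × 238.0 = 254.6 days.

Δt = 255 days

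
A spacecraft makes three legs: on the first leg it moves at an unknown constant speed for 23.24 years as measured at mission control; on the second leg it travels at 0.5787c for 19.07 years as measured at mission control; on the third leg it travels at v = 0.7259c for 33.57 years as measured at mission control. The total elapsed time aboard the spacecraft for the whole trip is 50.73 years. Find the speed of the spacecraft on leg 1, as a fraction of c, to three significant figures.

β = 0.854

Leg 1: speed unknown; τ_1 = 23.24/γ_1.
Leg 2: γ = 1/√(1 − 0.5787²) = 1/√0.6651 = 1.226; τ_2 = 19.07/1.226 = 15.55 years.
Leg 3: γ = 1/√(1 − 0.7259²) = 1/√0.4731 = 1.454; τ_3 = 33.57/1.454 = 23.09 years.
Total proper time: τ_1 + 15.55 + 23.09 = 50.73, so τ_1 = 50.73 − 38.64 = 12.09 years.
γ_1 = 23.24/12.09 = 1.923; β = √(1 − 1/γ²) = √0.7294.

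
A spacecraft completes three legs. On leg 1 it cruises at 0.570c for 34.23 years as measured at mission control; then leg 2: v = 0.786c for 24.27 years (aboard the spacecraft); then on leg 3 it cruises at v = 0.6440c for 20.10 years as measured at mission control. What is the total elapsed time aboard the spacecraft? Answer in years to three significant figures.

Leg 1: γ = 1/√(1 − 0.570²) = 1/√0.6751 = 1.217; τ_1 = 34.23/1.217 = 28.12 years.
Leg 2: 24.27 years is already measured aboard the spacecraft.
Leg 3: γ = 1/√(1 − 0.6440²) = 1/√0.5853 = 1.307; τ_3 = 20.10/1.307 = 15.38 years.
Total: 28.12 + 24.27 + 15.38 years.

τ = 67.8 years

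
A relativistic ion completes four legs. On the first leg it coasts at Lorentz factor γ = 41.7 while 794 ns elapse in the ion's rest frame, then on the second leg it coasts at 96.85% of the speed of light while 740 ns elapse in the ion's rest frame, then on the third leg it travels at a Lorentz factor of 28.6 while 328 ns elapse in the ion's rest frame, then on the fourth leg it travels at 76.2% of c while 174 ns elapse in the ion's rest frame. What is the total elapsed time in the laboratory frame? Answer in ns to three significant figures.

Δt = 4.57×10⁴ ns

Leg 1: γ = 41.7; Δt_1 = 41.70 × 794 = 3.311×10⁴ ns.
Leg 2: β = 0.9685; γ = 1/√(1 − 0.9685²) = 1/√0.06201 = 4.016; Δt_2 = 4.016 × 740 = 2972 ns.
Leg 3: γ = 28.6; Δt_3 = 28.60 × 328 = 9381 ns.
Leg 4: β = 0.762; γ = 1/√(1 − 0.762²) = 1/√0.4194 = 1.544; Δt_4 = 1.544 × 174 = 268.7 ns.
Total: 3.311×10⁴ + 2972 + 9381 + 268.7 ns.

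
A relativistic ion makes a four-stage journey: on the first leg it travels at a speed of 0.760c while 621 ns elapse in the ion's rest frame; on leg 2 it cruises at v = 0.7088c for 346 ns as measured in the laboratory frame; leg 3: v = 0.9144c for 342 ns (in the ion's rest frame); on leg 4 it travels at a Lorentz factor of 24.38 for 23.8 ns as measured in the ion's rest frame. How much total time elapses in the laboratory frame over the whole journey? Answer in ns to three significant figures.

Leg 1: γ = 1/√(1 − 0.760²) = 1/√0.4224 = 1.539; Δt_1 = 1.539 × 621 = 955.5 ns.
Leg 2: 346 ns is already measured in the laboratory frame.
Leg 3: γ = 1/√(1 − 0.9144²) = 1/√0.1639 = 2.470; Δt_3 = 2.470 × 342 = 844.8 ns.
Leg 4: γ = 24.38; Δt_4 = 24.38 × 23.8 = 580.2 ns.
Total: 955.5 + 346.0 + 844.8 + 580.2 ns.

Δt = 2730 ns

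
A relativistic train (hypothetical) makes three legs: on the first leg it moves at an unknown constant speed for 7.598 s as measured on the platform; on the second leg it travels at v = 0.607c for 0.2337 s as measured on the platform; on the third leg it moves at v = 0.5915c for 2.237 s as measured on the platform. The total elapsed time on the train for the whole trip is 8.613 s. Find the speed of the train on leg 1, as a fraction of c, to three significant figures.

β = 0.490

Leg 1: speed unknown; τ_1 = 7.598/γ_1.
Leg 2: γ = 1/√(1 − 0.607²) = 1/√0.6316 = 1.258; τ_2 = 0.2337/1.258 = 0.1857 s.
Leg 3: γ = 1/√(1 − 0.5915²) = 1/√0.6501 = 1.240; τ_3 = 2.237/1.240 = 1.804 s.
Total proper time: τ_1 + 0.1857 + 1.804 = 8.613, so τ_1 = 8.613 − 1.989 = 6.624 s.
γ_1 = 7.598/6.624 = 1.147; β = √(1 − 1/γ²) = √0.2400.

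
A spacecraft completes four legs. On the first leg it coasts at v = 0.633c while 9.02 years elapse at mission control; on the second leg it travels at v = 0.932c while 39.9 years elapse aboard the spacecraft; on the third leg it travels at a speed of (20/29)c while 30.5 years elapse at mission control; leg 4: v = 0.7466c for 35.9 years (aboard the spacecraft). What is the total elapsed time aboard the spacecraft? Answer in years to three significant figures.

Leg 1: γ = 1/√(1 − 0.633²) = 1/√0.5993 = 1.292; τ_1 = 9.02/1.292 = 6.983 years.
Leg 2: 39.9 years is already measured aboard the spacecraft.
Leg 3: γ = 1/√(1 − (20/29)²) = 29/21 ≈ 1.381; τ_3 = 30.5/1.381 = 22.09 years.
Leg 4: 35.9 years is already measured aboard the spacecraft.
Total: 6.983 + 39.90 + 22.09 + 35.90 years.

τ = 105 years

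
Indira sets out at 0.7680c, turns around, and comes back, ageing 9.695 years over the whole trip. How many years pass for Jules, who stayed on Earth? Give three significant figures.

γ = 1/√(1 − 0.7680²) = 1/√0.4102 = 1.561
Earth-frame duration is the dilated interval: Δt = γτ = 1.561 × 9.695 years.

Δt = 15.1 years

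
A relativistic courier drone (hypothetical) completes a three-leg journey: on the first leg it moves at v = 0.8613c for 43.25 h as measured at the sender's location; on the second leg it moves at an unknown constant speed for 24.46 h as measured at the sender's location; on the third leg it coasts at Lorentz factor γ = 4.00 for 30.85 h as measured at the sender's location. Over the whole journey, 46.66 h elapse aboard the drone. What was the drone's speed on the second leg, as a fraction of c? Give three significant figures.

Leg 1: γ = 1/√(1 − 0.8613²) = 1/√0.2582 = 1.968; τ_1 = 43.25/1.968 = 21.98 h.
Leg 2: speed unknown; τ_2 = 24.46/γ_2.
Leg 3: γ = 4.00; τ_3 = 30.85/4.000 = 7.712 h.
Total proper time: 21.98 + τ_2 + 7.712 = 46.66, so τ_2 = 46.66 − 29.69 = 16.97 h.
γ_2 = 24.46/16.97 = 1.441; β = √(1 − 1/γ²) = √0.5185.

β = 0.720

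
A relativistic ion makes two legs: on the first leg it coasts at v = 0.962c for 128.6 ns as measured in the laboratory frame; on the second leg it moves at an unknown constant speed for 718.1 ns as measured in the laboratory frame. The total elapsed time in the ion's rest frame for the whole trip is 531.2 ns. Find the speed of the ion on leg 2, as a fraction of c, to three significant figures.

β = 0.723

Leg 1: γ = 1/√(1 − 0.962²) = 1/√0.07456 = 3.662; τ_1 = 128.6/3.662 = 35.11 ns.
Leg 2: speed unknown; τ_2 = 718.1/γ_2.
Total proper time: 35.11 + τ_2 = 531.2, so τ_2 = 531.2 − 35.11 = 496.1 ns.
γ_2 = 718.1/496.1 = 1.448; β = √(1 − 1/γ²) = √0.5228.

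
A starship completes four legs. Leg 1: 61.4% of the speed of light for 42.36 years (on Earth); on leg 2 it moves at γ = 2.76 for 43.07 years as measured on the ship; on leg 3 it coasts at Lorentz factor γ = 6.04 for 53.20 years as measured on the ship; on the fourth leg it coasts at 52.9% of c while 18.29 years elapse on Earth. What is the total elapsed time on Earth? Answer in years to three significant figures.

Δt = 501 years

Leg 1: 42.36 years is already measured on Earth.
Leg 2: γ = 2.76; Δt_2 = 2.760 × 43.07 = 118.9 years.
Leg 3: γ = 6.04; Δt_3 = 6.040 × 53.20 = 321.3 years.
Leg 4: 18.29 years is already measured on Earth.
Total: 42.36 + 118.9 + 321.3 + 18.29 years.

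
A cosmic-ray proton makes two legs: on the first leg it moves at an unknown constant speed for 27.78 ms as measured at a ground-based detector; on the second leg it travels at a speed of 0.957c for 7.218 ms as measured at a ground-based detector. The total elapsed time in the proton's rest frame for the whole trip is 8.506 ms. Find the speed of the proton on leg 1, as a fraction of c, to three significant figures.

Leg 1: speed unknown; τ_1 = 27.78/γ_1.
Leg 2: γ = 1/√(1 − 0.957²) = 1/√0.08415 = 3.447; τ_2 = 7.218/3.447 = 2.094 ms.
Total proper time: τ_1 + 2.094 = 8.506, so τ_1 = 8.506 − 2.094 = 6.412 ms.
γ_1 = 27.78/6.412 = 4.332; β = √(1 − 1/γ²) = √0.9467.

β = 0.973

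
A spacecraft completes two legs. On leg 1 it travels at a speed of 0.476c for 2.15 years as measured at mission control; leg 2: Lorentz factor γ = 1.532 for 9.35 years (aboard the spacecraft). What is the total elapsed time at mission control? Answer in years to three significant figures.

Leg 1: 2.15 years is already measured at mission control.
Leg 2: γ = 1.532; Δt_2 = 1.532 × 9.35 = 14.32 years.
Total: 2.150 + 14.32 years.

Δt = 16.5 years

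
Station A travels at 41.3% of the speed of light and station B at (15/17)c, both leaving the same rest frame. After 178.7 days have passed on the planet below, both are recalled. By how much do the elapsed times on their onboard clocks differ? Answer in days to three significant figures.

A: β = 0.413; γ = 1/√(1 − 0.413²) = 1/√0.8294 = 1.098; τ_A = 178.7/1.098 = 162.7 days.
B: γ = 1/√(1 − (15/17)²) = 17/8 = 2.125; τ_B = 178.7/2.125 = 84.09 days.

|τ_A − τ_B| = 78.7 days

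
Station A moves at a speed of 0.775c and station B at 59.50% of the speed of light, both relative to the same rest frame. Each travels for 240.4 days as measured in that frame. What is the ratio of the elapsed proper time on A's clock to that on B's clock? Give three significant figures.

τ_A/τ_B = 0.786

A: γ = 1/√(1 − 0.775²) = 1/√0.3994 = 1.582. B: β = 0.5950; γ = 1/√(1 − 0.5950²) = 1/√0.6460 = 1.244.
τ_A/τ_B = γ_B/γ_A = 1.244/1.582 = 0.7863, so τ_A/τ_B = 0.7863.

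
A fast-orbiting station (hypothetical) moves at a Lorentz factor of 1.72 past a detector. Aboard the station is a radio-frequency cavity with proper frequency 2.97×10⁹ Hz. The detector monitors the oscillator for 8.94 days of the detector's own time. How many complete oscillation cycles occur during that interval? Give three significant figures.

N = 1.33×10¹⁵

γ = 1.72
During 8.94 days of lab time, the oscillator's proper time advances by τ = Δt/γ = 8.94/1.720 = 5.198 days = 4.491×10⁵ s.
N = f × τ = 2.97×10⁹ × 4.491×10⁵ = 1.334×10¹⁵.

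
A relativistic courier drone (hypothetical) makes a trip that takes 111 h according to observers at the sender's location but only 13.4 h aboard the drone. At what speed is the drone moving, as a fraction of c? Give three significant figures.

The proper time is measured aboard the drone (both events occur at the drone's location); Δt is measured at the sender's location. γ = Δt/τ = 111/13.4 = 8.284.
β = √(1 − 1/γ²) = √(1 − 0.01457) = √0.9854

β = 0.993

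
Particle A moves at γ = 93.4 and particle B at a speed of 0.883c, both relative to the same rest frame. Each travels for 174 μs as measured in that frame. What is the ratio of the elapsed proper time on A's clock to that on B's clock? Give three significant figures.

A: γ = 93.4. B: γ = 1/√(1 − 0.883²) = 1/√0.2203 = 2.131.
τ_A/τ_B = γ_B/γ_A = 2.131/93.40 = 0.02281, so τ_A/τ_B = 0.02281.

τ_A/τ_B = 0.0228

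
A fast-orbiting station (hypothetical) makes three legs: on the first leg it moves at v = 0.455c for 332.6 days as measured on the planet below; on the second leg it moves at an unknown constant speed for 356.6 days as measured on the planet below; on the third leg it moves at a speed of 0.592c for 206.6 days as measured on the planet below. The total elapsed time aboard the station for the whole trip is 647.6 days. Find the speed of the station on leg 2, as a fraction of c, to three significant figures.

β = 0.855

Leg 1: γ = 1/√(1 − 0.455²) = 1/√0.7930 = 1.123; τ_1 = 332.6/1.123 = 296.2 days.
Leg 2: speed unknown; τ_2 = 356.6/γ_2.
Leg 3: γ = 1/√(1 − 0.592²) = 1/√0.6495 = 1.241; τ_3 = 206.6/1.241 = 166.5 days.
Total proper time: 296.2 + τ_2 + 166.5 = 647.6, so τ_2 = 647.6 − 462.7 = 184.9 days.
γ_2 = 356.6/184.9 = 1.928; β = √(1 − 1/γ²) = √0.7311.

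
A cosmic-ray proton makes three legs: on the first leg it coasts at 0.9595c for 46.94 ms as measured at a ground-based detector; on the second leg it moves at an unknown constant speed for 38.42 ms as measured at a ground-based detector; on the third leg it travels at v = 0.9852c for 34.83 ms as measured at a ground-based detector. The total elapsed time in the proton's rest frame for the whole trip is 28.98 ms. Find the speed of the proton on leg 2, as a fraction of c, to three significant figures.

β = 0.967

Leg 1: γ = 1/√(1 − 0.9595²) = 1/√0.07936 = 3.550; τ_1 = 46.94/3.550 = 13.22 ms.
Leg 2: speed unknown; τ_2 = 38.42/γ_2.
Leg 3: γ = 1/√(1 − 0.9852²) = 1/√0.02938 = 5.834; τ_3 = 34.83/5.834 = 5.970 ms.
Total proper time: 13.22 + τ_2 + 5.970 = 28.98, so τ_2 = 28.98 − 19.19 = 9.786 ms.
γ_2 = 38.42/9.786 = 3.926; β = √(1 − 1/γ²) = √0.9351.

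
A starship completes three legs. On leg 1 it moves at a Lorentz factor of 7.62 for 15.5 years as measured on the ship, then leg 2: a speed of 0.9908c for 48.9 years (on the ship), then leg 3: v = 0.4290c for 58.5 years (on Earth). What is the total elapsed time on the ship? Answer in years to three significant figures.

τ = 117 years

Leg 1: 15.5 years is already measured on the ship.
Leg 2: 48.9 years is already measured on the ship.
Leg 3: γ = 1/√(1 − 0.4290²) = 1/√0.8160 = 1.107; τ_3 = 58.5/1.107 = 52.84 years.
Total: 15.50 + 48.90 + 52.84 years.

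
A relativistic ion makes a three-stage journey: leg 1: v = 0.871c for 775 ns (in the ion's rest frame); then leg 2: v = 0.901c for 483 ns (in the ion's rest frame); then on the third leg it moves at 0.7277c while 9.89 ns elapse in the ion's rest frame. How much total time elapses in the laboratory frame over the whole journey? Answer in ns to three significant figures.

Leg 1: γ = 1/√(1 − 0.871²) = 1/√0.2414 = 2.035; Δt_1 = 2.035 × 775 = 1578 ns.
Leg 2: γ = 1/√(1 − 0.901²) = 1/√0.1882 = 2.305; Δt_2 = 2.305 × 483 = 1113 ns.
Leg 3: γ = 1/√(1 − 0.7277²) = 1/√0.4705 = 1.458; Δt_3 = 1.458 × 9.89 = 14.42 ns.
Total: 1578 + 1113 + 14.42 ns.

Δt = 2710 ns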